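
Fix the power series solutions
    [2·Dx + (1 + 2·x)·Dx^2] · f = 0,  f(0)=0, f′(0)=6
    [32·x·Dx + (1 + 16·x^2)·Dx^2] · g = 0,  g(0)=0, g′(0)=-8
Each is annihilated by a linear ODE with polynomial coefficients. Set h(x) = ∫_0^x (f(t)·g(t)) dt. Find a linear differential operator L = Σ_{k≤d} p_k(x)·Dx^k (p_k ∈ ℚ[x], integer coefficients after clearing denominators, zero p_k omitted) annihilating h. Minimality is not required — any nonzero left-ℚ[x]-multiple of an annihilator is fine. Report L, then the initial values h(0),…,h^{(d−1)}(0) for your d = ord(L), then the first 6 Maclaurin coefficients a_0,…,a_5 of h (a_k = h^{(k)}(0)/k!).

L = (2304 + 8960·x + 114688·x^2 + 552960·x^3 + 983040·x^4 + 851968·x^5 + 1048576·x^7)·Dx^2 + (1032 + 14720·x + 111872·x^2 + 616448·x^3 + 1884160·x^4 + 3047424·x^5 + 2293760·x^6 + 1572864·x^7 + 3670016·x^8)·Dx^3 + (72 + 2512·x + 19968·x^2 + 99072·x^3 + 393216·x^4 + 1019904·x^5 + 1572864·x^6 + 1376256·x^7 + 1572864·x^8 + 2097152·x^9)·Dx^4 + (17 + 132·x + 964·x^2 + 4864·x^3 + 18432·x^4 + 55296·x^5 + 129024·x^6 + 196608·x^7 + 196608·x^8 + 262144·x^9 + 262144·x^10)·Dx^5  (order 5).
h: a_k = 0, 0, 0, -16, 12, 192/5, …
ICs: h(0) = 0, h′(0) = 0, h′′(0) = 0, h′′′(0) = -96, h′′′′(0) = 288.

f: a_k = 0, 6, -6, 8, -12, 96/5, …
g: a_k = 0, -8, 0, 128/3, 0, -2048/5, …
Product ⇒ symmetric product L₀, ord ≤ 4.
Integrate: L := L₀·Dx.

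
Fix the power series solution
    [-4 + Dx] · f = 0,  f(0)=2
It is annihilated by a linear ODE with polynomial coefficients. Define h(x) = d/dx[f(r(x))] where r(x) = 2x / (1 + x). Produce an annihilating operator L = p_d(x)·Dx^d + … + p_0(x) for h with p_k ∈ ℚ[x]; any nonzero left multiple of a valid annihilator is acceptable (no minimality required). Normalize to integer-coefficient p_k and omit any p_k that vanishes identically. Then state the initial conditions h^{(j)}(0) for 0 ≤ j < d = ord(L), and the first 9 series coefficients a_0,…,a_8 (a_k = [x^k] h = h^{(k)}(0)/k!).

L = (6 - 2·x) + (-1 - 2·x - x^2)·Dx  (order 1).
h: a_k = 16, 96, 176, 64/3, -176, 736/15, 6448/45, -6016/35, 9008/315, …
ICs: h(0) = 16.

f: a_k = 2, 8, 16, 64/3, 64/3, 256/15, 512/45, 2048/315, 1024/315, …
L₀ from L_f via x↦r, Dx↦r'^{-1}Dx.
h₀' ⇒ L via d/dx closure of L₀.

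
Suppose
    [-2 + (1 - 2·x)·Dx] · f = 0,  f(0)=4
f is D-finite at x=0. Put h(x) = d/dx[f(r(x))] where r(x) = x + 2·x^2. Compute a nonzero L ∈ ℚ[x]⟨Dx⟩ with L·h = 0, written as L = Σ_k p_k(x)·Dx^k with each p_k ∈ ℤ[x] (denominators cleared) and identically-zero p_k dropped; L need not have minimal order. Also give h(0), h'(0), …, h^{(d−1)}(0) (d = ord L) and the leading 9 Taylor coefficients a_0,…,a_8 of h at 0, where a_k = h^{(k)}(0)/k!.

f: a_k = 4, 8, 16, 32, 64, 128, 256, 512, 1024, …
Change of var in L_f (x↦r) gives L₀.
Derive L from L₀ (diff closure).
L = (8 + 24·x + 48·x^2) + (-1 - 2·x + 12·x^2 + 16·x^3)·Dx  (order 1).
h: a_k = 8, 64, 288, 1280, 5120, 19968, 75264, 278528, 1013760, …
ICs: h(0) = 8.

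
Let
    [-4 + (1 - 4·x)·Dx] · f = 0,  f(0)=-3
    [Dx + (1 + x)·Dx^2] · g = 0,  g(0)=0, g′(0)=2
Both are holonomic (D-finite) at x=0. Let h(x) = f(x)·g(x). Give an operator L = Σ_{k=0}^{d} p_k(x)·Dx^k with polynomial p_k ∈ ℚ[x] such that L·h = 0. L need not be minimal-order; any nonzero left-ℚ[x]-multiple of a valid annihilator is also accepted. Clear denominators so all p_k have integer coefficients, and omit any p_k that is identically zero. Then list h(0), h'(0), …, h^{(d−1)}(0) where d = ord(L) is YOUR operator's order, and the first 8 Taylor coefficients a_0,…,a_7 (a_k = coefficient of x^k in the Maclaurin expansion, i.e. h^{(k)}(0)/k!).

L = 4 + (7 + 12·x)·Dx + (-1 + 3·x + 4·x^2)·Dx^2  (order 2).
h: a_k = 0, -6, -21, -86, -685/2, -6856/5, -27419/5, -767762/35, …
ICs: h(0) = 0, h′(0) = -6.

f: a_k = -3, -12, -48, -192, -768, -3072, -12288, -49152, …
g: a_k = 0, 2, -1, 2/3, -1/2, 2/5, -1/3, 2/7, …
f·g: L₀ = L_f ⊗_s L_g, ord ≤ 1·2.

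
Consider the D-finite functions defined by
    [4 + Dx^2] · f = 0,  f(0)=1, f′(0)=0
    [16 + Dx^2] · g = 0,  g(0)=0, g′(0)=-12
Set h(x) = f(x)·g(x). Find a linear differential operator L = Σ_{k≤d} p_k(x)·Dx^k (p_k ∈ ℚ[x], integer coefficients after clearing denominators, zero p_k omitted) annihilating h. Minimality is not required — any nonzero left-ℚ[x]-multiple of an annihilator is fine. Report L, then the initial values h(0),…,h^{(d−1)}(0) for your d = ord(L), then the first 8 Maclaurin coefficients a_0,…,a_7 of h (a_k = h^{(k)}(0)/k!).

L = 144 + 40·Dx^2 + Dx^4  (order 4).
h: a_k = 0, -12, 0, 56, 0, -488/5, 0, 8752/105, …
ICs: h(0) = 0, h′(0) = -12, h′′(0) = 0, h′′′(0) = 336.

f: a_k = 1, 0, -2, 0, 2/3, 0, -4/45, 0, …
g: a_k = 0, -12, 0, 32, 0, -128/5, 0, 1024/105, …
Product ⇒ symmetric product L₀, ord ≤ 4.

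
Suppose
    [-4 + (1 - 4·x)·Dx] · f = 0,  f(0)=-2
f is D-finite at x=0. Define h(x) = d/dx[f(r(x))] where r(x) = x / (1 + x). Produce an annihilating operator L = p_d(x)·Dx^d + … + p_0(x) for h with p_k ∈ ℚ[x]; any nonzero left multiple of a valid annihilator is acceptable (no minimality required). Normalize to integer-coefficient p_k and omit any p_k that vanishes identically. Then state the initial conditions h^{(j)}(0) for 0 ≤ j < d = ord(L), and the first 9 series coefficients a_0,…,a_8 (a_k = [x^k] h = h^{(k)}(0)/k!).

L = 6 + (-1 + 3·x)·Dx  (order 1).
h: a_k = -8, -48, -216, -864, -3240, -11664, -40824, -139968, -472392, …
ICs: h(0) = -8.

f: a_k = -2, -8, -32, -128, -512, -2048, -8192, -32768, -131072, …
h₀=f(r): pull back L_f along r ⇒ L₀.
Differentiate: ansatz ord ≤ ord L₀ ⇒ L.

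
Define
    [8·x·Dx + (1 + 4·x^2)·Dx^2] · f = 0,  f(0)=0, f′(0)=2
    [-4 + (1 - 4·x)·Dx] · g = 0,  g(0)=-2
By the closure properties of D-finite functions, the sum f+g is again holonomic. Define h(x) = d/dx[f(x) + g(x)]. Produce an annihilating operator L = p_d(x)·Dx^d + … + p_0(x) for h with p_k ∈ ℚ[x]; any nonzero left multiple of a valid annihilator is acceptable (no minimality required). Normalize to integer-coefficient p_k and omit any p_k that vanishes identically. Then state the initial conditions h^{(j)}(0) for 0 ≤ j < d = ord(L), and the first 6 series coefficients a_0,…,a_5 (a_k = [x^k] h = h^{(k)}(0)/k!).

L = (8 - 128·x - 96·x^2) + (-13 + 8·x - 100·x^2 - 96·x^3)·Dx + (1 - 3·x - 12·x^3 - 16·x^4)·Dx^2  (order 2).
h: a_k = -6, -64, -392, -2048, -10208, -49152, …
ICs: h(0) = -6, h′(0) = -64.

f: a_k = 0, 2, 0, -8/3, 0, 32/5, …
g: a_k = -2, -8, -32, -128, -512, -2048, …
L₀ := lclm(L_f,L_g); ord L₀ ≤ 2+1.
h₀' ⇒ L via d/dx closure of L₀.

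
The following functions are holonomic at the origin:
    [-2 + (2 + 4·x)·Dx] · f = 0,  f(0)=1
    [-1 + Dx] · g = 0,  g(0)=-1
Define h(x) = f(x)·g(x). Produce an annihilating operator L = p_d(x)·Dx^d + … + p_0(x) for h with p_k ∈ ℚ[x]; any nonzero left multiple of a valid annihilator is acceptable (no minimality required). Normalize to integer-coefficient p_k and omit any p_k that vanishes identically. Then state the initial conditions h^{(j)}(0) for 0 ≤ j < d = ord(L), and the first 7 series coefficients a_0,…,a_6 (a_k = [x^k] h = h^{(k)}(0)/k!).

L = (-2 - 2·x) + (1 + 2·x)·Dx  (order 1).
h: a_k = -1, -2, -1, -2/3, 1/6, -7/15, 61/90, …
ICs: h(0) = -1.

f: a_k = 1, 1, -1/2, 1/2, -5/8, 7/8, -21/16, …
g: a_k = -1, -1, -1/2, -1/6, -1/24, -1/120, -1/720, …
L₀ := L_f ⊗_s L_g (sym. prod.), ord ≤ 1.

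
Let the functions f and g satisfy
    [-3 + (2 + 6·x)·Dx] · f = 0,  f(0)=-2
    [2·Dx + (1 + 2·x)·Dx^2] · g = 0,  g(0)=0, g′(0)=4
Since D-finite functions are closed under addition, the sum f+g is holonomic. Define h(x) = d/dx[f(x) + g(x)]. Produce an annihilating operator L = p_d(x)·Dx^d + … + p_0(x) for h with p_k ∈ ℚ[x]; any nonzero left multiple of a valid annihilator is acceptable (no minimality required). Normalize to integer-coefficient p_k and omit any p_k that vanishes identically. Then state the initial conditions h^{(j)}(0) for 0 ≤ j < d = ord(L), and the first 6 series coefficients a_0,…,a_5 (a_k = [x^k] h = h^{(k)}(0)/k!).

L = (-6 + 36·x) + (5 + 84·x + 180·x^2)·Dx + (2 + 22·x + 72·x^2 + 72·x^3)·Dx^2  (order 2).
h: a_k = 1, -7/2, 47/8, -107/16, -313/128, 13159/256, …
ICs: h(0) = 1, h′(0) = -7/2.

f: a_k = -2, -3, 9/4, -27/8, 405/64, -1701/128, …
g: a_k = 0, 4, -4, 16/3, -8, 64/5, …
L₀ := lclm(L_f,L_g); ord L₀ ≤ 1+2.
Derive L from L₀ (diff closure).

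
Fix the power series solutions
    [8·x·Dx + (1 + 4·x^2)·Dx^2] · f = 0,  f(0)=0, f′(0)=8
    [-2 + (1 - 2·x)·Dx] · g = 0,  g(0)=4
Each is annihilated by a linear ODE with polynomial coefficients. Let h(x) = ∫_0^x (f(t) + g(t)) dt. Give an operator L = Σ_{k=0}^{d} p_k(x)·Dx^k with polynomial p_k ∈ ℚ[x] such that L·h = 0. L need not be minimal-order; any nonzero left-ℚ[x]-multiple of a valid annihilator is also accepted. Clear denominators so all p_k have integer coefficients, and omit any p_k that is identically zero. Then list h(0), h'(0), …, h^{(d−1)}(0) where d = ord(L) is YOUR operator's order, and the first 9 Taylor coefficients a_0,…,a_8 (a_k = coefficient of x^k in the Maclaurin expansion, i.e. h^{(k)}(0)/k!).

f: a_k = 0, 8, 0, -32/3, 0, 128/5, 0, -512/7, 0, …
g: a_k = 4, 8, 16, 32, 64, 128, 256, 512, 1024, …
Sum ⇒ L₀ = lclm(L_f,L_g) in ℚ(x)⟨Dx⟩.
h=∫₀ˣh₀: take L = L₀·Dx.
L = (8 - 64·x - 96·x^2)·Dx^2 + (-8 + 8·x - 32·x^2 - 96·x^3)·Dx^3 + (1 - 16·x^4)·Dx^4  (order 4).
h: a_k = 0, 4, 8, 16/3, 16/3, 64/5, 128/5, 256/7, 384/7, …
ICs: h(0) = 0, h′(0) = 4, h′′(0) = 16, h′′′(0) = 32.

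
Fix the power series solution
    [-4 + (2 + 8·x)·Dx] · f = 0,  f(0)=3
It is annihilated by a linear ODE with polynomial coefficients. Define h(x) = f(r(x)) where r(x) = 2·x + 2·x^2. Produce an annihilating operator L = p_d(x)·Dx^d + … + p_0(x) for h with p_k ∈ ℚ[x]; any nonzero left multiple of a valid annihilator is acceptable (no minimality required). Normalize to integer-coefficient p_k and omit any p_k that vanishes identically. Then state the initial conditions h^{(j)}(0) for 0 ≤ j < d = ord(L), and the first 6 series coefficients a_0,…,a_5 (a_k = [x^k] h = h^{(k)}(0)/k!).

L = (-4 - 8·x) + (1 + 8·x + 8·x^2)·Dx  (order 1).
h: a_k = 3, 12, -12, 48, -216, 1056, …
ICs: h(0) = 3.

f: a_k = 3, 6, -6, 12, -30, 84, …
L₀ from L_f via x↦r, Dx↦r'^{-1}Dx.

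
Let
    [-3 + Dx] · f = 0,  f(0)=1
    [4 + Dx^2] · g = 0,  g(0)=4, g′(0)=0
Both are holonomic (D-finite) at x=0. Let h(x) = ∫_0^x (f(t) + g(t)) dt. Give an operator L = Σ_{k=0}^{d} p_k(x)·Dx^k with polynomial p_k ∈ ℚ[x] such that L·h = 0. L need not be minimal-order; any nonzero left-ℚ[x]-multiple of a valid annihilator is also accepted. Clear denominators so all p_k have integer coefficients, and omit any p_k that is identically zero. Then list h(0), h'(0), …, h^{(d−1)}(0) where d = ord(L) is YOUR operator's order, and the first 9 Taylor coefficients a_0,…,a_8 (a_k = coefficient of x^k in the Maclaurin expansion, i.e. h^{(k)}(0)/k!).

f: a_k = 1, 3, 9/2, 9/2, 27/8, 81/40, 81/80, 243/560, 729/4480, …
g: a_k = 4, 0, -8, 0, 8/3, 0, -16/45, 0, 8/315, …
h₀=f+g: left-lcm gives L₀, ord ≤ 3.
h=∫₀ˣh₀: take L = L₀·Dx.
L = -12·Dx + 4·Dx^2 - 3·Dx^3 + Dx^4  (order 4).
h: a_k = 0, 5, 3/2, -7/6, 9/8, 29/24, 27/80, 473/5040, 243/4480, …
ICs: h(0) = 0, h′(0) = 5, h′′(0) = 3, h′′′(0) = -7.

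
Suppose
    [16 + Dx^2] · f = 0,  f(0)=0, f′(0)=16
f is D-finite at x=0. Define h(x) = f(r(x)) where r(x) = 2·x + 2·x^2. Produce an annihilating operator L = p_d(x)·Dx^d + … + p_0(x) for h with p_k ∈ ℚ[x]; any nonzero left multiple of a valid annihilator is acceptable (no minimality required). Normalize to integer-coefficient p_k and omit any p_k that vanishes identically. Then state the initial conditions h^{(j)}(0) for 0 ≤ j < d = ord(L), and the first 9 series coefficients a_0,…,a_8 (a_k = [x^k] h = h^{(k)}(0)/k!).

f: a_k = 0, 16, 0, -128/3, 0, 512/15, 0, -4096/315, 0, …
L₀ from L_f via x↦r, Dx↦r'^{-1}Dx.
L = (64 + 384·x + 768·x^2 + 512·x^3) - 2·Dx + (1 + 2·x)·Dx^2  (order 2).
h: a_k = 0, 32, 32, -1024/3, -1024, 1024/15, 5120, 2916352/315, -32768/45, …
ICs: h(0) = 0, h′(0) = 32.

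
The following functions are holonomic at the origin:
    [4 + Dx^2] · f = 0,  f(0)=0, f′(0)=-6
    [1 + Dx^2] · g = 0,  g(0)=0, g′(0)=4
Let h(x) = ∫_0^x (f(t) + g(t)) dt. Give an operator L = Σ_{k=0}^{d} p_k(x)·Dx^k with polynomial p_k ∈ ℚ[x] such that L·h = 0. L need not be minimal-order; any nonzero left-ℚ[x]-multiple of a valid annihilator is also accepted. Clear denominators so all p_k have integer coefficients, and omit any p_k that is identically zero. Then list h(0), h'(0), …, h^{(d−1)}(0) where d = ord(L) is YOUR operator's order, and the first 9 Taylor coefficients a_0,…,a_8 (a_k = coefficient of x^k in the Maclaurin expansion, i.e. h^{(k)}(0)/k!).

f: a_k = 0, -6, 0, 4, 0, -4/5, 0, 8/105, 0, …
g: a_k = 0, 4, 0, -2/3, 0, 1/30, 0, -1/1260, 0, …
f+g: L₀ = lclm(L_f,L_g), ord ≤ 2+2.
h=∫h₀ ⇒ L = L₀·Dx.
L = 4·Dx + 5·Dx^3 + Dx^5  (order 5).
h: a_k = 0, 0, -1, 0, 5/6, 0, -23/180, 0, 19/2016, …
ICs: h(0) = 0, h′(0) = 0, h′′(0) = -2, h′′′(0) = 0, h′′′′(0) = 20.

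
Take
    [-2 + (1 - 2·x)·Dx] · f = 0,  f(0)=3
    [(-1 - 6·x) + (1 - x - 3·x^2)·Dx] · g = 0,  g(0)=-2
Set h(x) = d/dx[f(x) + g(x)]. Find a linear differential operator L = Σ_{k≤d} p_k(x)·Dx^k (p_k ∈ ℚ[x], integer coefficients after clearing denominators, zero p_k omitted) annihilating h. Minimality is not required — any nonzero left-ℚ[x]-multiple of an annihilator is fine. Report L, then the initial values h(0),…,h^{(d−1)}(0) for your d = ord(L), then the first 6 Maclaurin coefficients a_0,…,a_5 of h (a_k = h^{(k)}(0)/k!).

f: a_k = 3, 6, 12, 24, 48, 96, …
g: a_k = -2, -2, -8, -14, -38, -80, …
Weyl lclm of L_f,L_g ⇒ L₀ (ord ≤ 2).
Differentiate: ansatz ord ≤ ord L₀ ⇒ L.
L = (12 - 288·x + 648·x^2 - 1296·x^3 + 648·x^4) + (9 + 12·x - 126·x^2 + 540·x^3 - 1188·x^4 + 648·x^5)·Dx + (-2 + 15·x - 52·x^2 + 78·x^3 + 27·x^4 - 180·x^5 + 108·x^6)·Dx^2  (order 2).
h: a_k = 4, 8, 30, 40, 80, -12, …
ICs: h(0) = 4, h′(0) = 8.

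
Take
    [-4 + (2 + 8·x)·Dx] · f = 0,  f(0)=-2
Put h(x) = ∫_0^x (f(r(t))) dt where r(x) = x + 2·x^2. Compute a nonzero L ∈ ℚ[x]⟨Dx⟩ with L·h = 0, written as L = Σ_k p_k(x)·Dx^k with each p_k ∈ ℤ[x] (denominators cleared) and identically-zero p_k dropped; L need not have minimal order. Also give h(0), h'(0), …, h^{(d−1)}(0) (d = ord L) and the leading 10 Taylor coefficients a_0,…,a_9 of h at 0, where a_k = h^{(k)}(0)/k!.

L = (-2 - 8·x)·Dx + (1 + 4·x + 8·x^2)·Dx^2  (order 2).
h: a_k = 0, -2, -2, -4/3, 2, -12/5, 4/3, 24/7, -14, 244/9, …
ICs: h(0) = 0, h′(0) = -2.

f: a_k = -2, -4, 4, -8, 20, -56, 168, -528, 1716, -5720, …
Change of var in L_f (x↦r) gives L₀.
Integrate: L := L₀·Dx.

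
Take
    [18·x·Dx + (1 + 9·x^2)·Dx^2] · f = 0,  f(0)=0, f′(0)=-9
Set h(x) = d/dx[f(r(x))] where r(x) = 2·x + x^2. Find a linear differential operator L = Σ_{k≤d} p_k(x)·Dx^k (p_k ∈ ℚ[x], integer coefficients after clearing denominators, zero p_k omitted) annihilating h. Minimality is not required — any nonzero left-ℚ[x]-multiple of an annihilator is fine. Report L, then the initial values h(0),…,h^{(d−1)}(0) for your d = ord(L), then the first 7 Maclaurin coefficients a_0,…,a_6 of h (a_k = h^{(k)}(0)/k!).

L = (-1 + 72·x + 144·x^2 + 108·x^3 + 27·x^4) + (1 + x + 36·x^2 + 72·x^3 + 45·x^4 + 9·x^5)·Dx  (order 1).
h: a_k = -18, -18, 648, 1296, -22518, -69822, 758160, …
ICs: h(0) = -18.

f: a_k = 0, -9, 0, 27, 0, -729/5, 0, …
Substitute x→r, Dx→(1/r')Dx; clear ⇒ L₀.
Derive L from L₀ (diff closure).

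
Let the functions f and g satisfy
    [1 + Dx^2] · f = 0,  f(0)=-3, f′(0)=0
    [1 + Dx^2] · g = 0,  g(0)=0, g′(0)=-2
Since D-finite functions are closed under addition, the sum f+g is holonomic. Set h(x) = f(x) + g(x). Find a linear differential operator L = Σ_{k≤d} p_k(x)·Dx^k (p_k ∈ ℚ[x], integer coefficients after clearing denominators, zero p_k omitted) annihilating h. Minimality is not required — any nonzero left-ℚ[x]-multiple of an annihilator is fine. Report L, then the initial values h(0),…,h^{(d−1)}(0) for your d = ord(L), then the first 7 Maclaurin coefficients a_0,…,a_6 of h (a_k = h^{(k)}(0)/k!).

f: a_k = -3, 0, 3/2, 0, -1/8, 0, 1/240, …
g: a_k = 0, -2, 0, 1/3, 0, -1/60, 0, …
Weyl lclm of L_f,L_g ⇒ L₀ (ord ≤ 4).
L = 1 + Dx^2  (order 2).
h: a_k = -3, -2, 3/2, 1/3, -1/8, -1/60, 1/240, …
ICs: h(0) = -3, h′(0) = -2.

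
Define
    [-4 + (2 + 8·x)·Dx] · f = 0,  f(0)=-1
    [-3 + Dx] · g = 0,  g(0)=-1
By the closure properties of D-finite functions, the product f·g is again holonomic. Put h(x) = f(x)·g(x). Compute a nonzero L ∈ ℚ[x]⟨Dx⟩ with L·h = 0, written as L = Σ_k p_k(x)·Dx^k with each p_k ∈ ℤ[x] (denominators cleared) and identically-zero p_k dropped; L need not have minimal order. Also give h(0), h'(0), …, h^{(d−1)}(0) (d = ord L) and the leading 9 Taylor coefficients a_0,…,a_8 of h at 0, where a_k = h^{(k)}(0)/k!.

f: a_k = -1, -2, 2, -4, 10, -28, 84, -264, 858, …
g: a_k = -1, -3, -9/2, -9/2, -27/8, -81/40, -81/80, -243/560, -729/4480, …
Product ⇒ symmetric product L₀, ord ≤ 1.
L = (-5 - 12·x) + (1 + 4·x)·Dx  (order 1).
h: a_k = 1, 5, 17/2, 23/2, 43/8, 631/40, -459/16, 58749/560, -1544007/4480, …
ICs: h(0) = 1.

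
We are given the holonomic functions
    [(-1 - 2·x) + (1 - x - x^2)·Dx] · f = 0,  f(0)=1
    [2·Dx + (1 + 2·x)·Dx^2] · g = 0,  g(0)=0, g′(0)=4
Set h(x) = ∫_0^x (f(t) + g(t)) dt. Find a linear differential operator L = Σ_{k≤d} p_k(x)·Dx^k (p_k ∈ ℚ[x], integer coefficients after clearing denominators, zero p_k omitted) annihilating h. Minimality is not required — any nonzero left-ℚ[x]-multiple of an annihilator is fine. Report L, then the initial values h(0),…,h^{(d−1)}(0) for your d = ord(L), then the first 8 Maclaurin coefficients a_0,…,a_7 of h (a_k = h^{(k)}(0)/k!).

L = (34 + 92·x + 116·x^2 + 48·x^3 + 24·x^4)·Dx^2 + (5 + 60·x + 170·x^2 + 180·x^3 + 100·x^4 + 40·x^5)·Dx^3 + (-3 - 11·x - 5·x^2 + 20·x^3 + 30·x^4 + 24·x^5 + 8·x^6)·Dx^4  (order 4).
h: a_k = 0, 1, 5/2, -2/3, 25/12, -3/5, 52/15, -25/21, …
ICs: h(0) = 0, h′(0) = 1, h′′(0) = 5, h′′′(0) = -4.

f: a_k = 1, 1, 2, 3, 5, 8, 13, 21, …
g: a_k = 0, 4, -4, 16/3, -8, 64/5, -64/3, 256/7, …
L₀ := lclm(L_f,L_g); ord L₀ ≤ 1+2.
h=∫h₀ ⇒ L = L₀·Dx.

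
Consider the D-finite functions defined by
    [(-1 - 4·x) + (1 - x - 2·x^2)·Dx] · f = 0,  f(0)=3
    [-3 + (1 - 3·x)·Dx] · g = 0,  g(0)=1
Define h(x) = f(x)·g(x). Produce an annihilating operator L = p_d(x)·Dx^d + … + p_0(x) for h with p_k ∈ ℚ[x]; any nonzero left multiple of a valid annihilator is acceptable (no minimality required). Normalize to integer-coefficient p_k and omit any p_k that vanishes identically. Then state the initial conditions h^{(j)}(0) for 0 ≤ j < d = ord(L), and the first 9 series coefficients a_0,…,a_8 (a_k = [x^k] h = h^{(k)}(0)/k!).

L = (-4 + 2·x + 18·x^2) + (1 - 4·x + x^2 + 6·x^3)·Dx  (order 1).
h: a_k = 3, 12, 45, 150, 483, 1512, 4665, 14250, 43263, …
ICs: h(0) = 3.

f: a_k = 3, 3, 9, 15, 33, 63, 129, 255, 513, …
g: a_k = 1, 3, 9, 27, 81, 243, 729, 2187, 6561, …
Product ⇒ symmetric product L₀, ord ≤ 1.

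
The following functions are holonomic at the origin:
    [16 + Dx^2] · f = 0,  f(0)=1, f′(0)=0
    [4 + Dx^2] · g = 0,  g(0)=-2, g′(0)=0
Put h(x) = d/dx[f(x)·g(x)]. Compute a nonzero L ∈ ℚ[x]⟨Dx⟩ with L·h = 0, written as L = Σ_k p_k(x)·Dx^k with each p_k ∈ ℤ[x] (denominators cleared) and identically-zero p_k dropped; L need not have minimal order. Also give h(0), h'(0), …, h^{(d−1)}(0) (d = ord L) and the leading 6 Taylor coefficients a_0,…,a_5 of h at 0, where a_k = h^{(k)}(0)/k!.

L = 144 + 40·Dx^2 + Dx^4  (order 4).
h: a_k = 0, 40, 0, -656/3, 0, 1168/3, …
ICs: h(0) = 0, h′(0) = 40, h′′(0) = 0, h′′′(0) = -1312.

f: a_k = 1, 0, -8, 0, 32/3, 0, …
g: a_k = -2, 0, 4, 0, -4/3, 0, …
f·g: L₀ = L_f ⊗_s L_g, ord ≤ 2·2.
h=h₀': d/dx-closure on L₀ ⇒ L.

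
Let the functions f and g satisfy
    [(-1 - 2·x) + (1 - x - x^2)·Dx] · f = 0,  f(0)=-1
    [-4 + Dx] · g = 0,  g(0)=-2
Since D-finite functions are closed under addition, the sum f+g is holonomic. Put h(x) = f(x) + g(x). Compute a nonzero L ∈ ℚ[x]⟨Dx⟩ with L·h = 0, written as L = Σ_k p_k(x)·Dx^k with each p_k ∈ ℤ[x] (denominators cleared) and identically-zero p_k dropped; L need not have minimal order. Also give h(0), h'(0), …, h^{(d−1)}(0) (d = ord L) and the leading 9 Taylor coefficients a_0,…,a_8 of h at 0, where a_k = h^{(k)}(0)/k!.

f: a_k = -1, -1, -2, -3, -5, -8, -13, -21, -34, …
g: a_k = -2, -8, -16, -64/3, -64/3, -256/15, -512/45, -2048/315, -1024/315, …
Sum ⇒ L₀ = lclm(L_f,L_g) in ℚ(x)⟨Dx⟩.
L = (-8·x - 72·x^2 - 32·x^3) + (-12 + 38·x + 22·x^2 - 32·x^3 - 16·x^4)·Dx + (3 - 9·x - x^2 + 10·x^3 + 4·x^4)·Dx^2  (order 2).
h: a_k = -3, -9, -18, -73/3, -79/3, -376/15, -1097/45, -8663/315, -11734/315, …
ICs: h(0) = -3, h′(0) = -9.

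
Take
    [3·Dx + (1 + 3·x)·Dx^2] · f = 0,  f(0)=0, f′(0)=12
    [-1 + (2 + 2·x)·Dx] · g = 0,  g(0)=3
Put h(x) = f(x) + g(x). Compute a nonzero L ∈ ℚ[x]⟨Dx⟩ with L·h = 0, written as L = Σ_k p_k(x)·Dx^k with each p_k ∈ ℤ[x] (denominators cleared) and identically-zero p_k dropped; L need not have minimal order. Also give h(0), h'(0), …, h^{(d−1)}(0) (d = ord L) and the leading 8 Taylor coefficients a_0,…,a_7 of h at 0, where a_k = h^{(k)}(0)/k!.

f: a_k = 0, 12, -18, 36, -81, 972/5, -486, 8748/7, …
g: a_k = 3, 3/2, -3/8, 3/16, -15/128, 21/256, -63/1024, 99/2048, …
Weyl lclm of L_f,L_g ⇒ L₀ (ord ≤ 3).
L = (27 + 9·x)·Dx + (69 + 126·x + 45·x^2)·Dx^2 + (10 + 46·x + 54·x^2 + 18·x^3)·Dx^3  (order 3).
h: a_k = 3, 27/2, -147/8, 579/16, -10383/128, 248937/1280, -497727/1024, 17916597/14336, …
ICs: h(0) = 3, h′(0) = 27/2, h′′(0) = -147/4.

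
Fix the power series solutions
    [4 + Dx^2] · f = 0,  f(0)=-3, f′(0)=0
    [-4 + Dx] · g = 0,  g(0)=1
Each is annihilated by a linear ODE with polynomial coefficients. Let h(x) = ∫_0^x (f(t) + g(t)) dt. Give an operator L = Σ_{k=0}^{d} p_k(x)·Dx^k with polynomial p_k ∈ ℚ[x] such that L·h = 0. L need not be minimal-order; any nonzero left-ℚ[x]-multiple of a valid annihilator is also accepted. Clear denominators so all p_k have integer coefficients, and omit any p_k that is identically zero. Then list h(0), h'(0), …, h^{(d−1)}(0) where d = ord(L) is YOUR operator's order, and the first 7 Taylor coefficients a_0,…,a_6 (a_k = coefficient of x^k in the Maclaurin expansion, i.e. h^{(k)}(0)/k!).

L = -16·Dx + 4·Dx^2 - 4·Dx^3 + Dx^4  (order 4).
h: a_k = 0, -2, 2, 14/3, 8/3, 26/15, 64/45, …
ICs: h(0) = 0, h′(0) = -2, h′′(0) = 4, h′′′(0) = 28.

f: a_k = -3, 0, 6, 0, -2, 0, 4/15, …
g: a_k = 1, 4, 8, 32/3, 32/3, 128/15, 256/45, …
f+g: L₀ = lclm(L_f,L_g), ord ≤ 2+1.
Integrate: L := L₀·Dx.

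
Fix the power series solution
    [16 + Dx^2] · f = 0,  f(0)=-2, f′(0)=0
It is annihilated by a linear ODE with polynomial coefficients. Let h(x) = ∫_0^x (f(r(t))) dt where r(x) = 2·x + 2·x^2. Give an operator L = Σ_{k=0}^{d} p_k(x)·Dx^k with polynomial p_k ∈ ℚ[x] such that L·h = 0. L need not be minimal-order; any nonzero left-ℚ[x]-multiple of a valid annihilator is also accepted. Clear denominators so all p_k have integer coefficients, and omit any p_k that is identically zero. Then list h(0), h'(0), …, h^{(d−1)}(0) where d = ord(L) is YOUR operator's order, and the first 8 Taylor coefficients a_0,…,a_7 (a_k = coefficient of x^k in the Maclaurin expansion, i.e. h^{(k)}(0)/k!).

L = (64 + 384·x + 768·x^2 + 512·x^3)·Dx - 2·Dx^2 + (1 + 2·x)·Dx^3  (order 3).
h: a_k = 0, -2, 0, 64/3, 32, -832/15, -2048/9, -59392/315, …
ICs: h(0) = 0, h′(0) = -2, h′′(0) = 0.

f: a_k = -2, 0, 16, 0, -64/3, 0, 512/45, 0, …
f∘r: x↦r, Dx↦Dx/r' in L_f ⇒ L₀.
∫: right-multiply L₀ by Dx.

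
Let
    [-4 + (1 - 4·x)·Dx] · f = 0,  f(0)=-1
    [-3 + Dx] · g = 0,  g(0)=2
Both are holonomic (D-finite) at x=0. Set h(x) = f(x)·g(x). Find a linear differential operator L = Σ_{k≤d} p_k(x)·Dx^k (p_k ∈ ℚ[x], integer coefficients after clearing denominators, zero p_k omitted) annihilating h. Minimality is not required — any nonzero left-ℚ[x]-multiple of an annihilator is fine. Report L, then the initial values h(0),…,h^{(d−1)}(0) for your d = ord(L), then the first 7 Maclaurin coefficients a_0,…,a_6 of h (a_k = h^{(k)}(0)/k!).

L = (7 - 12·x) + (-1 + 4·x)·Dx  (order 1).
h: a_k = -2, -14, -65, -269, -4331/4, -86701/20, -693689/40, …
ICs: h(0) = -2.

f: a_k = -1, -4, -16, -64, -256, -1024, -4096, …
g: a_k = 2, 6, 9, 9, 27/4, 81/20, 81/40, …
f·g: L₀ = L_f ⊗_s L_g, ord ≤ 1·1.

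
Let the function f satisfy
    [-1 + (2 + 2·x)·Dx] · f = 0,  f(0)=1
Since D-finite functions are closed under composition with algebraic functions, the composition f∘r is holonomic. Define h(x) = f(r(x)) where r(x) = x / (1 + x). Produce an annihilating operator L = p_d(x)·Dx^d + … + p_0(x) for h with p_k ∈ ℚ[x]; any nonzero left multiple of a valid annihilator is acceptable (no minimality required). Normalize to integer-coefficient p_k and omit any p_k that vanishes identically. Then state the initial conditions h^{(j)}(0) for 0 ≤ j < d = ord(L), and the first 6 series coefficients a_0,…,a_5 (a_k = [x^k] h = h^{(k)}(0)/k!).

f: a_k = 1, 1/2, -1/8, 1/16, -5/128, 7/256, …
h₀=f(r): pull back L_f along r ⇒ L₀.
L = -1 + (2 + 6·x + 4·x^2)·Dx  (order 1).
h: a_k = 1, 1/2, -5/8, 13/16, -141/128, 399/256, …
ICs: h(0) = 1.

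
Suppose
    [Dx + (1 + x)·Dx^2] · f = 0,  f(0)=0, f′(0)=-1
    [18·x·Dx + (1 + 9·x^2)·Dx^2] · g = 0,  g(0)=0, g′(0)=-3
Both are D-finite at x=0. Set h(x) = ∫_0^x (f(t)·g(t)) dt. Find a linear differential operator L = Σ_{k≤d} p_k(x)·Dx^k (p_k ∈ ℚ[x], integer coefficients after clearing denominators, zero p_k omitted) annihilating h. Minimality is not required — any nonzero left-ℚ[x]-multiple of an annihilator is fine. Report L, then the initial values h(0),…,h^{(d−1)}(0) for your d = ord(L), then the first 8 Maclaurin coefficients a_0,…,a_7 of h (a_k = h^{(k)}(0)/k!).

f: a_k = 0, -1, 1/2, -1/3, 1/4, -1/5, 1/6, -1/7, …
g: a_k = 0, -3, 0, 9, 0, -243/5, 0, 2187/7, …
Sym-product of L_f,L_g gives L₀ (≤ ord 4).
∫: right-multiply L₀ by Dx.
L = (1368 + 2700·x + 37584·x^2 + 95580·x^3 + 87480·x^4 + 37908·x^5 + 26244·x^7)·Dx^2 + (1298 + 9180·x + 54612·x^2 + 194724·x^3 + 324000·x^4 + 271188·x^5 + 102060·x^6 + 78732·x^7 + 91854·x^8)·Dx^3 + (76 + 2848·x + 12096·x^2 + 43992·x^3 + 117288·x^4 + 173016·x^5 + 139968·x^6 + 75816·x^7 + 78732·x^8 + 52488·x^9)·Dx^4 + (37 + 146·x + 901·x^2 + 2808·x^3 + 7362·x^4 + 15228·x^5 + 21546·x^6 + 17496·x^7 + 12393·x^8 + 13122·x^9 + 6561·x^10)·Dx^5  (order 5).
h: a_k = 0, 0, 0, 1, -3/8, -8/5, 5/8, 33/5, …
ICs: h(0) = 0, h′(0) = 0, h′′(0) = 0, h′′′(0) = 6, h′′′′(0) = -9.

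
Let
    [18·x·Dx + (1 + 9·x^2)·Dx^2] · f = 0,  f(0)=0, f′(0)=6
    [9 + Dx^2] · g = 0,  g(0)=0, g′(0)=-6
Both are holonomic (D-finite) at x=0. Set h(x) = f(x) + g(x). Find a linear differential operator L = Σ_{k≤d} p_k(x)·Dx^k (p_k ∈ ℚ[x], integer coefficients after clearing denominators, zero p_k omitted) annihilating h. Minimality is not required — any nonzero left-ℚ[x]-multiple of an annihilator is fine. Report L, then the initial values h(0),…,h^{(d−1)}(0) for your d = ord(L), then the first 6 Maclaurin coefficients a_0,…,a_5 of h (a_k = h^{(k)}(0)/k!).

L = (-1782·x + 20412·x^3 + 13122·x^5)·Dx + (-9 + 567·x^2 + 6561·x^4 + 6561·x^6)·Dx^2 + (-198·x + 2268·x^3 + 1458·x^5)·Dx^3 + (-1 + 63·x^2 + 729·x^4 + 729·x^6)·Dx^4  (order 4).
h: a_k = 0, 0, 0, -9, 0, 1863/20, …
ICs: h(0) = 0, h′(0) = 0, h′′(0) = 0, h′′′(0) = -54.

f: a_k = 0, 6, 0, -18, 0, 486/5, …
g: a_k = 0, -6, 0, 9, 0, -81/20, …
L₀ := lclm(L_f,L_g); ord L₀ ≤ 2+2.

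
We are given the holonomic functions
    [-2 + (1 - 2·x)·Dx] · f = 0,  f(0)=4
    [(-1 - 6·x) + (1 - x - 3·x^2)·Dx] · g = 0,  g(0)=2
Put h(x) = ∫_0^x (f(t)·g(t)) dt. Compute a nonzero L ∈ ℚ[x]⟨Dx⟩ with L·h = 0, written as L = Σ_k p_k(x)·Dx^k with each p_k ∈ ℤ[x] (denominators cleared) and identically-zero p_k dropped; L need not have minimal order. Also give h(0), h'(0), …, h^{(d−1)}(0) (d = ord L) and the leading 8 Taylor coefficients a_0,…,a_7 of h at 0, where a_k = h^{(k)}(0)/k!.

f: a_k = 4, 8, 16, 32, 64, 128, 256, 512, …
g: a_k = 2, 2, 8, 14, 38, 80, 194, 434, …
L₀ := L_f ⊗_s L_g (sym. prod.), ord ≤ 1.
h=∫h₀ ⇒ L = L₀·Dx.
L = (-3 - 2·x + 18·x^2)·Dx + (1 - 3·x - x^2 + 6·x^3)·Dx^2  (order 2).
h: a_k = 0, 8, 12, 80/3, 54, 584/5, 248, 536, …
ICs: h(0) = 0, h′(0) = 8.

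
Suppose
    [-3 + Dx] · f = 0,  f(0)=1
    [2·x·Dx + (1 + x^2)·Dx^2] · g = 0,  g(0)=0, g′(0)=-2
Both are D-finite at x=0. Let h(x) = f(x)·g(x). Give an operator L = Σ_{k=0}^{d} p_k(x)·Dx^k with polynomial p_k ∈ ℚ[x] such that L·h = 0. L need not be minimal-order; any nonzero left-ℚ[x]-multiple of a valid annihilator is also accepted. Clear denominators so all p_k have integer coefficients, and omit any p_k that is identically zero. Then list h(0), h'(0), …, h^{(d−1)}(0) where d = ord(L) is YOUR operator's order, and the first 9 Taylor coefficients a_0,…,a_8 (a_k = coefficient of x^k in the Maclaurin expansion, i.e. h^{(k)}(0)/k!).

f: a_k = 1, 3, 9/2, 9/2, 27/8, 81/40, 81/80, 243/560, 729/4480, …
g: a_k = 0, -2, 0, 2/3, 0, -2/5, 0, 2/7, 0, …
L₀ := L_f ⊗_s L_g (sym. prod.), ord ≤ 2.
L = (9 - 6·x + 9·x^2) + (-6 + 2·x - 6·x^2)·Dx + (1 + x^2)·Dx^2  (order 2).
h: a_k = 0, -2, -6, -25/3, -7, -83/20, -9/4, -361/280, -129/280, …
ICs: h(0) = 0, h′(0) = -2.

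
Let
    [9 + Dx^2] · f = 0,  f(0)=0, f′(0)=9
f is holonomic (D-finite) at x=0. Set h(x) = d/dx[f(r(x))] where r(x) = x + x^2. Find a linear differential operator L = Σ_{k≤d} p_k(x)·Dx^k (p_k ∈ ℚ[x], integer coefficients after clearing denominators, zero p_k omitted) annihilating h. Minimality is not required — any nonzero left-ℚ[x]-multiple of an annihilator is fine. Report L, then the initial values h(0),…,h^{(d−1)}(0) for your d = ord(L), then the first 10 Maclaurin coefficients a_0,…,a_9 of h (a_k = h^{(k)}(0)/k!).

f: a_k = 0, 9, 0, -27/2, 0, 243/40, 0, -729/560, 0, 729/4480, …
f∘r: x↦r, Dx↦Dx/r' in L_f ⇒ L₀.
h=h₀': d/dx-closure on L₀ ⇒ L.
L = (21 + 72·x + 216·x^2 + 288·x^3 + 144·x^4) + (-6 - 12·x)·Dx + (1 + 4·x + 4·x^2)·Dx^2  (order 2).
h: a_k = 9, 18, -81/2, -162, -1377/8, 405/4, 33291/80, 4131/10, 129033/4480, -170343/448, …
ICs: h(0) = 9, h′(0) = 18.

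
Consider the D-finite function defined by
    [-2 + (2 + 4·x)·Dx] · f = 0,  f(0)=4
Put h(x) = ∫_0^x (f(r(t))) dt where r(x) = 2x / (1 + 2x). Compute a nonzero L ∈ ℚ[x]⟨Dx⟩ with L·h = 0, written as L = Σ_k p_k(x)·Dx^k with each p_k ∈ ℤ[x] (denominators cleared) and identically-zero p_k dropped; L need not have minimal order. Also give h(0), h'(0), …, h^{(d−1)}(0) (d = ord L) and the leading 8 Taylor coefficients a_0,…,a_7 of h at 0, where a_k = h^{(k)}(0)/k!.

L = -2·Dx + (1 + 8·x + 12·x^2)·Dx^2  (order 2).
h: a_k = 0, 4, 4, -8, 20, -296/5, 200, -5232/7, …
ICs: h(0) = 0, h′(0) = 4.

f: a_k = 4, 4, -2, 2, -5/2, 7/2, -21/4, 33/4, …
h₀=f(r): pull back L_f along r ⇒ L₀.
h=∫h₀ ⇒ L = L₀·Dx.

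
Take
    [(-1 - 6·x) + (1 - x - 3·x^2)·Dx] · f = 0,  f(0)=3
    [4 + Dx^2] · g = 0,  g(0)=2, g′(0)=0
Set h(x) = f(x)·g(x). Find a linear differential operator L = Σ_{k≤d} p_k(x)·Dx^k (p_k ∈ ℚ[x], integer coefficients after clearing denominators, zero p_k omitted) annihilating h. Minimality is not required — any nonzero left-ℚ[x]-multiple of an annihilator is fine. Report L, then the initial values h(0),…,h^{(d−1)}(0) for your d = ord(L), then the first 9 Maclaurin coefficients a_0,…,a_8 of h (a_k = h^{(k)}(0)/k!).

L = (2 + 4·x + 12·x^2) + (2 + 12·x)·Dx + (-1 + x + 3·x^2)·Dx^2  (order 2).
h: a_k = 6, 6, 12, 30, 70, 160, 5542/15, 12742/15, 41116/21, …
ICs: h(0) = 6, h′(0) = 6.

f: a_k = 3, 3, 12, 21, 57, 120, 291, 651, 1524, …
g: a_k = 2, 0, -4, 0, 4/3, 0, -8/45, 0, 4/315, …
h₀=f·g: eliminate ⇒ L₀, order ≤ 1·2.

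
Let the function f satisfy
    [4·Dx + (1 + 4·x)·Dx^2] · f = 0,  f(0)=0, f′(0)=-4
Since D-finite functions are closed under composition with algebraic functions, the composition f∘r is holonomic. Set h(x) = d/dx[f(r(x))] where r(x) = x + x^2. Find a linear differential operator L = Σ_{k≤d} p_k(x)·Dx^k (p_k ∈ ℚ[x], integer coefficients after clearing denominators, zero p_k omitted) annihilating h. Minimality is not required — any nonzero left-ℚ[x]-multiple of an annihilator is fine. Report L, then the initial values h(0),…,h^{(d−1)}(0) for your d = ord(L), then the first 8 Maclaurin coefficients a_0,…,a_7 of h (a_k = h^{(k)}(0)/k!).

L = 2 + (1 + 2·x)·Dx  (order 1).
h: a_k = -4, 8, -16, 32, -64, 128, -256, 512, …
ICs: h(0) = -4.

f: a_k = 0, -4, 8, -64/3, 64, -1024/5, 2048/3, -16384/7, …
f∘r: x↦r, Dx↦Dx/r' in L_f ⇒ L₀.
h=h₀': d/dx-closure on L₀ ⇒ L.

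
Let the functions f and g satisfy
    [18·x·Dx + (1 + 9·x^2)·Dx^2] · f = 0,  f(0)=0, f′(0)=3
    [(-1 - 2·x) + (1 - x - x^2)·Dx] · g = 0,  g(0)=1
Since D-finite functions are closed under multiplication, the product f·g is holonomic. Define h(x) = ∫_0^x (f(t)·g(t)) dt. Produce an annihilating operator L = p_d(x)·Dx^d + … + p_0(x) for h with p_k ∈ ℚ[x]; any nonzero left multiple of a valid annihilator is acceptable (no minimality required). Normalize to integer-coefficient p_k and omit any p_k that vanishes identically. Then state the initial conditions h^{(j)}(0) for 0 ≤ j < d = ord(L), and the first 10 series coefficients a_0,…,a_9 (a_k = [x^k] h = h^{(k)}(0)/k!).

f: a_k = 0, 3, 0, -9, 0, 243/5, 0, -2187/7, 0, 2187, …
g: a_k = 1, 1, 2, 3, 5, 8, 13, 21, 34, 55, …
Product ⇒ symmetric product L₀, ord ≤ 2.
Integrate: L := L₀·Dx.
L = (2 + 18·x + 54·x^2)·Dx + (2 - 14·x + 36·x^2 + 54·x^3)·Dx^2 + (-1 + x - 8·x^2 + 9·x^3 + 9·x^4)·Dx^3  (order 3).
h: a_k = 0, 0, 3/2, 1, -3/4, 0, 38/5, 228/35, -7743/280, -683/35, …
ICs: h(0) = 0, h′(0) = 0, h′′(0) = 3.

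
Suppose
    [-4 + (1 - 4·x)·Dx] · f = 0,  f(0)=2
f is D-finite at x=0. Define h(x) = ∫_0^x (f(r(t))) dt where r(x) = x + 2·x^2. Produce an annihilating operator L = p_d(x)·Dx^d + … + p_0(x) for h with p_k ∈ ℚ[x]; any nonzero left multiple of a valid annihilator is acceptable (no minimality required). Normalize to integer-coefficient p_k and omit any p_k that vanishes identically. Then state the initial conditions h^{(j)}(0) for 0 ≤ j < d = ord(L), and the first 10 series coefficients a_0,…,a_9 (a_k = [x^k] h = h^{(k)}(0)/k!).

f: a_k = 2, 8, 32, 128, 512, 2048, 8192, 32768, 131072, 524288, …
Change of var in L_f (x↦r) gives L₀.
h=∫h₀ ⇒ L = L₀·Dx.
L = (4 + 16·x)·Dx + (-1 + 4·x + 8·x^2)·Dx^2  (order 2).
h: a_k = 0, 2, 4, 16, 64, 1408/5, 1280, 41984/7, 28672, 139264, …
ICs: h(0) = 0, h′(0) = 2.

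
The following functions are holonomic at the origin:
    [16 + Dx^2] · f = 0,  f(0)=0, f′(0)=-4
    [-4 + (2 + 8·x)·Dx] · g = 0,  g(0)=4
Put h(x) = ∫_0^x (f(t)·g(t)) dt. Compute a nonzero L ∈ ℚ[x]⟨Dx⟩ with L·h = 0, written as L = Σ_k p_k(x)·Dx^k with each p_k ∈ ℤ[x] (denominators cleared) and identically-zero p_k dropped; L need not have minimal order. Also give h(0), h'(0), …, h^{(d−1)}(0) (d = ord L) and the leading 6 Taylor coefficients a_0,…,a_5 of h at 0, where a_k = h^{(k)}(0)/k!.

L = (28 + 128·x + 256·x^2)·Dx + (-4 - 16·x)·Dx^2 + (1 + 8·x + 16·x^2)·Dx^3  (order 3).
h: a_k = 0, 0, -8, -32/3, 56/3, 64/15, …
ICs: h(0) = 0, h′(0) = 0, h′′(0) = -16.

f: a_k = 0, -4, 0, 32/3, 0, -128/15, …
g: a_k = 4, 8, -8, 16, -40, 112, …
L₀ := L_f ⊗_s L_g (sym. prod.), ord ≤ 2.
Integrate: L := L₀·Dx.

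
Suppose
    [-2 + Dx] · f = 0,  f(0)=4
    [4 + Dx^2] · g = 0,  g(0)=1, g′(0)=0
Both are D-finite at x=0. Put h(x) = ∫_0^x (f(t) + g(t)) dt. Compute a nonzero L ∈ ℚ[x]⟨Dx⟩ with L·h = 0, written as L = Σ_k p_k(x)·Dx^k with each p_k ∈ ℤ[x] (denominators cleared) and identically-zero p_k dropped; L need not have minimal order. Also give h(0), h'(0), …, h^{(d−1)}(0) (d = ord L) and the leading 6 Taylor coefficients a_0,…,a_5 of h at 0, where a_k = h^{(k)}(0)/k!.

L = -8·Dx + 4·Dx^2 - 2·Dx^3 + Dx^4  (order 4).
h: a_k = 0, 5, 4, 2, 4/3, 2/3, …
ICs: h(0) = 0, h′(0) = 5, h′′(0) = 8, h′′′(0) = 12.

f: a_k = 4, 8, 8, 16/3, 8/3, 16/15, …
g: a_k = 1, 0, -2, 0, 2/3, 0, …
Weyl lclm of L_f,L_g ⇒ L₀ (ord ≤ 3).
∫: right-multiply L₀ by Dx.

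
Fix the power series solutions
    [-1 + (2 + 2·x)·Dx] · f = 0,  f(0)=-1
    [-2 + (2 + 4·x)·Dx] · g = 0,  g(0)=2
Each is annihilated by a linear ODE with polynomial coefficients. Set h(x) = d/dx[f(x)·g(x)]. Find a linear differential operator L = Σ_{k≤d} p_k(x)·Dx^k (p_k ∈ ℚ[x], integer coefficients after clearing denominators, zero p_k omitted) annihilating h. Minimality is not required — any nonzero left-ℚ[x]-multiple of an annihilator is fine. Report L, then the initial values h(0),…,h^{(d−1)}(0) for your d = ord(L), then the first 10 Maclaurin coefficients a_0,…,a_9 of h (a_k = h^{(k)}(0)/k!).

f: a_k = -1, -1/2, 1/8, -1/16, 5/128, -7/256, 21/1024, -33/2048, 429/32768, -715/65536, …
g: a_k = 2, 2, -1, 1, -5/4, 7/4, -21/8, 33/8, -429/64, 715/64, …
L₀ := L_f ⊗_s L_g (sym. prod.), ord ≤ 1.
h₀' ⇒ L via d/dx closure of L₀.
L = -1 + (-6 - 26·x - 36·x^2 - 16·x^3)·Dx  (order 1).
h: a_k = -3, 1/2, -9/8, 37/16, -585/128, 2271/256, -17493/1024, 67181/2048, -2063529/32768, 7931195/65536, …
ICs: h(0) = -3.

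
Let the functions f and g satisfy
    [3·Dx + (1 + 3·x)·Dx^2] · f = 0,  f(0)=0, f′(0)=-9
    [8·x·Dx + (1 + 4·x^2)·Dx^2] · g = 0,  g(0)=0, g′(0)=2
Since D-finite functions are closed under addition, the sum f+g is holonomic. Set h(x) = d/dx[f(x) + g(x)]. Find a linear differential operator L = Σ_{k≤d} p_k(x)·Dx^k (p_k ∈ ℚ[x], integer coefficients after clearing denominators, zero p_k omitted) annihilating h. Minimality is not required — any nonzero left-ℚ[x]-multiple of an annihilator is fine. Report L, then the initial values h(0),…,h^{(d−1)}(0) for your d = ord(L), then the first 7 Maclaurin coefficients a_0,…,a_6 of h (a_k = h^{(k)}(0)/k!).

f: a_k = 0, -9, 27/2, -27, 243/4, -729/5, 729/2, …
g: a_k = 0, 2, 0, -8/3, 0, 32/5, 0, …
Weyl lclm of L_f,L_g ⇒ L₀ (ord ≤ 4).
h₀' ⇒ L via d/dx closure of L₀.
L = (-24 - 216·x + 288·x^2 + 288·x^3) + (-26 - 48·x - 120·x^2 + 576·x^3 + 576·x^4)·Dx + (-3 - x + 24·x^2 + 32·x^3 + 144·x^4 + 144·x^5)·Dx^2  (order 2).
h: a_k = -7, 27, -89, 243, -697, 2187, -6689, …
ICs: h(0) = -7, h′(0) = 27.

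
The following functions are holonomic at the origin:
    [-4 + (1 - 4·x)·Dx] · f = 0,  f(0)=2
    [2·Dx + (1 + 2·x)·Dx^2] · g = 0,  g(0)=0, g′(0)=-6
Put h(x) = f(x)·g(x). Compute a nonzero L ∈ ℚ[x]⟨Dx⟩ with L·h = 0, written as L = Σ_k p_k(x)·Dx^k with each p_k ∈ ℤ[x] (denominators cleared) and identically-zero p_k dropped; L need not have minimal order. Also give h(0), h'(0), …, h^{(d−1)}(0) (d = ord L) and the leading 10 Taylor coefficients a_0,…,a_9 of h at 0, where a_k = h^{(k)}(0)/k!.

L = 8 + (6 + 24·x)·Dx + (-1 + 2·x + 8·x^2)·Dx^2  (order 2).
h: a_k = 0, -12, -36, -160, -616, -12512/5, -49728/5, -1396224/35, -5578176/35, -66973952/105, …
ICs: h(0) = 0, h′(0) = -12.

f: a_k = 2, 8, 32, 128, 512, 2048, 8192, 32768, 131072, 524288, …
g: a_k = 0, -6, 6, -8, 12, -96/5, 32, -384/7, 96, -512/3, …
h₀=f·g: eliminate ⇒ L₀, order ≤ 1·2.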